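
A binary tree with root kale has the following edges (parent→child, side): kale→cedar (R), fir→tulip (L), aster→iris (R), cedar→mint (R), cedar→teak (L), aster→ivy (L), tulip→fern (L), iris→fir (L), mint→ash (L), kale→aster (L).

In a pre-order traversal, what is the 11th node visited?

Pre-order visits the node, then its left subtree, then its right subtree.
Visit kale.
At kale: go left to aster.
  Visit aster.
  At aster: go left to ivy.
    ivy is a leaf — visit ivy.
  At aster: go right to iris.
    Visit iris.
    At iris: go left to fir.
      Visit fir.
      At fir: go left to tulip.
        Visit tulip.
        At tulip: go left to fern.
          fern is a leaf — visit fern.
        At tulip: no right child.
      At fir: no right child.
    At iris: no right child.
At kale: go right to cedar.
  Visit cedar.
  At cedar: go left to teak.
    teak is a leaf — visit teak.
  At cedar: go right to mint.
    Visit mint.
    At mint: go left to ash.
      ash is a leaf — visit ash.
    At mint: no right child.
Full pre-order sequence: kale, aster, ivy, iris, fir, tulip, fern, cedar, teak, mint, ash.

ash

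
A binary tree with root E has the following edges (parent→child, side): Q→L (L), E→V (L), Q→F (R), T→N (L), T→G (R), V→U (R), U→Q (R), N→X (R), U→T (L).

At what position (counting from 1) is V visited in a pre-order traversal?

2

Pre-order visits the node, then its left subtree, then its right subtree.
Visit E.
At E: go left to V.
  Visit V.
  At V: no left child.
  At V: go right to U.
    Visit U.
    At U: go left to T.
      Visit T.
      At T: go left to N.
        Visit N.
        At N: no left child.
        At N: go right to X.
          X is a leaf — visit X.
      At T: go right to G.
        G is a leaf — visit G.
    At U: go right to Q.
      Visit Q.
      At Q: go left to L.
        L is a leaf — visit L.
      At Q: go right to F.
        F is a leaf — visit F.
At E: no right child.
Full pre-order sequence: E, V, U, T, N, X, G, Q, L, F.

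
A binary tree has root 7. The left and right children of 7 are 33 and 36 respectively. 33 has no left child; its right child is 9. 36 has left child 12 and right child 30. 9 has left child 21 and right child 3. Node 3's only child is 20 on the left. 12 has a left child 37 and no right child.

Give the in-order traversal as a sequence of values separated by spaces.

33 21 9 20 3 7 37 12 36 30

In-order visits the left subtree, then the node, then the right subtree.
At 7: go left to 33.
  At 33: no left child.
  Visit 33.
  At 33: go right to 9.
    At 9: go left to 21.
      21 is a leaf — visit 21.
    Visit 9.
    At 9: go right to 3.
      At 3: go left to 20.
        20 is a leaf — visit 20.
      Visit 3.
      At 3: no right child.
Visit 7.
At 7: go right to 36.
  At 36: go left to 12.
    At 12: go left to 37.
      37 is a leaf — visit 37.
    Visit 12.
    At 12: no right child.
  Visit 36.
  At 36: go right to 30.
    30 is a leaf — visit 30.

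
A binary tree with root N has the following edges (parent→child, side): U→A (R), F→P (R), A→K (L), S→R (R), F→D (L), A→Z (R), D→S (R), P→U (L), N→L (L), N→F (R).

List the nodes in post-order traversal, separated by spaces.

L R S D K Z A U P F N

Post-order visits the left subtree, then the right subtree, then the node.
At N: go left to L.
  L is a leaf — visit L.
At N: go right to F.
  At F: go left to D.
    At D: no left child.
    At D: go right to S.
      At S: no left child.
      At S: go right to R.
        R is a leaf — visit R.
      Visit S.
    Visit D.
  At F: go right to P.
    At P: go left to U.
      At U: no left child.
      At U: go right to A.
        At A: go left to K.
          K is a leaf — visit K.
        At A: go right to Z.
          Z is a leaf — visit Z.
        Visit A.
      Visit U.
    At P: no right child.
    Visit P.
  Visit F.
Visit N.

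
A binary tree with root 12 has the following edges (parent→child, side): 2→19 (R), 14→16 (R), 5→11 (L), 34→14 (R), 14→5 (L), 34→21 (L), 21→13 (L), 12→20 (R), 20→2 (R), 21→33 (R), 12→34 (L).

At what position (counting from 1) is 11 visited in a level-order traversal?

Level-order visits nodes level by level from the root, left to right within each level.
Level 0: 12
Level 1: 34, 20
Level 2: 21, 14, 2
Level 3: 13, 33, 5, 16, 19
Level 4: 11
Full level-order sequence: 12, 34, 20, 21, 14, 2, 13, 33, 5, 16, 19, 11.

12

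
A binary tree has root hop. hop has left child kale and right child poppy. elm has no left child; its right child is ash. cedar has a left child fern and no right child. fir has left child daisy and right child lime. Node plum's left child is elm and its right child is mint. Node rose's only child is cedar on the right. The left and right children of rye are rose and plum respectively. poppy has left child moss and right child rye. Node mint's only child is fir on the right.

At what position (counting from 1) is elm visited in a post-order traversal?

7

Post-order visits the left subtree, then the right subtree, then the node.
At hop: go left to kale.
  kale is a leaf — visit kale.
At hop: go right to poppy.
  At poppy: go left to moss.
    moss is a leaf — visit moss.
  At poppy: go right to rye.
    At rye: go left to rose.
      At rose: no left child.
      At rose: go right to cedar.
        At cedar: go left to fern.
          fern is a leaf — visit fern.
        At cedar: no right child.
        Visit cedar.
      Visit rose.
    At rye: go right to plum.
      At plum: go left to elm.
        At elm: no left child.
        At elm: go right to ash.
          ash is a leaf — visit ash.
        Visit elm.
      At plum: go right to mint.
        At mint: no left child.
        At mint: go right to fir.
          At fir: go left to daisy.
            daisy is a leaf — visit daisy.
          At fir: go right to lime.
            lime is a leaf — visit lime.
          Visit fir.
        Visit mint.
      Visit plum.
    Visit rye.
  Visit poppy.
Visit hop.
Full post-order sequence: kale, moss, fern, cedar, rose, ash, elm, daisy, lime, fir, mint, plum, rye, poppy, hop.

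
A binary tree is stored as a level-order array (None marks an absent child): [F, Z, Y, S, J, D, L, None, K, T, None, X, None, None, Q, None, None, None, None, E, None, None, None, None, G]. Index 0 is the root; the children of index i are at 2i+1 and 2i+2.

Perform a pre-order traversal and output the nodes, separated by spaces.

F Z S K J T E Y D X G L Q

Pre-order visits the node, then its left subtree, then its right subtree.
Visit F.
At F: go left to Z.
  Visit Z.
  At Z: go left to S.
    Visit S.
    At S: no left child.
    At S: go right to K.
      K is a leaf — visit K.
  At Z: go right to J.
    Visit J.
    At J: go left to T.
      Visit T.
      At T: go left to E.
        E is a leaf — visit E.
      At T: no right child.
    At J: no right child.
At F: go right to Y.
  Visit Y.
  At Y: go left to D.
    Visit D.
    At D: go left to X.
      Visit X.
      At X: no left child.
      At X: go right to G.
        G is a leaf — visit G.
    At D: no right child.
  At Y: go right to L.
    Visit L.
    At L: no left child.
    At L: go right to Q.
      Q is a leaf — visit Q.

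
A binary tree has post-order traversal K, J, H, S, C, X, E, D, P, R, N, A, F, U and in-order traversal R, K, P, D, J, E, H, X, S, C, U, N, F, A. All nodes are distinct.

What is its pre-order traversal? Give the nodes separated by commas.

U, R, P, K, D, E, J, X, H, C, S, F, N, A

The last element of post-order is the root; it splits in-order into left and right subtrees.
Root U: left subtree has 10 nodes {R, K, P, D, J, E, H, X, S, C}, right has 3 {N, F, A}.
  Root R: left subtree has 0 nodes { }, right has 9 {K, P, D, J, E, H, X, S, C}.
    Root P: left subtree has 1 node {K}, right has 7 {D, J, E, H, X, S, C}.
      Root D: left subtree has 0 nodes { }, right has 6 {J, E, H, X, S, C}.
        Root E: left subtree has 1 node {J}, right has 4 {H, X, S, C}.
          Root X: left subtree has 1 node {H}, right has 2 {S, C}.
            Root C: left subtree has 1 node {S}, right has 0 { }.
  Root F: left subtree has 1 node {N}, right has 1 {A}.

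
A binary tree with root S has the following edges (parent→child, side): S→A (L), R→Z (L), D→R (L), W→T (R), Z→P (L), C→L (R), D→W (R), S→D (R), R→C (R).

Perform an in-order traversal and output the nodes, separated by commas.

A, S, P, Z, R, C, L, D, W, T

In-order visits the left subtree, then the node, then the right subtree.
At S: go left to A.
  A is a leaf — visit A.
Visit S.
At S: go right to D.
  At D: go left to R.
    At R: go left to Z.
      At Z: go left to P.
        P is a leaf — visit P.
      Visit Z.
      At Z: no right child.
    Visit R.
    At R: go right to C.
      At C: no left child.
      Visit C.
      At C: go right to L.
        L is a leaf — visit L.
  Visit D.
  At D: go right to W.
    At W: no left child.
    Visit W.
    At W: go right to T.
      T is a leaf — visit T.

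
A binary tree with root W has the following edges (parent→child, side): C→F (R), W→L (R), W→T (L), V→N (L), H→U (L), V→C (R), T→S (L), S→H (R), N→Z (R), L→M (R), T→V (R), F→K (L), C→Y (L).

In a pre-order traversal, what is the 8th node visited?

Z

Pre-order visits the node, then its left subtree, then its right subtree.
Visit W.
At W: go left to T.
  Visit T.
  At T: go left to S.
    Visit S.
    At S: no left child.
    At S: go right to H.
      Visit H.
      At H: go left to U.
        U is a leaf — visit U.
      At H: no right child.
  At T: go right to V.
    Visit V.
    At V: go left to N.
      Visit N.
      At N: no left child.
      At N: go right to Z.
        Z is a leaf — visit Z.
    At V: go right to C.
      Visit C.
      At C: go left to Y.
        Y is a leaf — visit Y.
      At C: go right to F.
        Visit F.
        At F: go left to K.
          K is a leaf — visit K.
        At F: no right child.
At W: go right to L.
  Visit L.
  At L: no left child.
  At L: go right to M.
    M is a leaf — visit M.
Full pre-order sequence: W, T, S, H, U, V, N, Z, C, Y, F, K, L, M.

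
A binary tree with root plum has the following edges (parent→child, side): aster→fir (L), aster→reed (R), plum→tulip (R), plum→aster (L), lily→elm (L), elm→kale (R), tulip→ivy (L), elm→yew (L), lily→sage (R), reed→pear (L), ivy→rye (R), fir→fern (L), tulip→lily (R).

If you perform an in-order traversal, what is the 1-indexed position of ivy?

In-order visits the left subtree, then the node, then the right subtree.
At plum: go left to aster.
  At aster: go left to fir.
    At fir: go left to fern.
      fern is a leaf — visit fern.
    Visit fir.
    At fir: no right child.
  Visit aster.
  At aster: go right to reed.
    At reed: go left to pear.
      pear is a leaf — visit pear.
    Visit reed.
    At reed: no right child.
Visit plum.
At plum: go right to tulip.
  At tulip: go left to ivy.
    At ivy: no left child.
    Visit ivy.
    At ivy: go right to rye.
      rye is a leaf — visit rye.
  Visit tulip.
  At tulip: go right to lily.
    At lily: go left to elm.
      At elm: go left to yew.
        yew is a leaf — visit yew.
      Visit elm.
      At elm: go right to kale.
        kale is a leaf — visit kale.
    Visit lily.
    At lily: go right to sage.
      sage is a leaf — visit sage.
Full in-order sequence: fern, fir, aster, pear, reed, plum, ivy, rye, tulip, yew, elm, kale, lily, sage.

7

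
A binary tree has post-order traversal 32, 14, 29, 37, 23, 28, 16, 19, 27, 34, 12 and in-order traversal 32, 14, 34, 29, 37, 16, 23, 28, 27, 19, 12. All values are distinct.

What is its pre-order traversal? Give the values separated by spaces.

The last element of post-order is the root; it splits in-order into left and right subtrees.
Root 12: left subtree has 10 nodes {32, 14, 34, 29, 37, 16, 23, 28, 27, 19}, right has 0 { }.
  Root 34: left subtree has 2 nodes {32, 14}, right has 7 {29, 37, 16, 23, 28, 27, 19}.
    Root 14: left subtree has 1 node {32}, right has 0 { }.
    Root 27: left subtree has 5 nodes {29, 37, 16, 23, 28}, right has 1 {19}.
      Root 16: left subtree has 2 nodes {29, 37}, right has 2 {23, 28}.
        Root 37: left subtree has 1 node {29}, right has 0 { }.
        Root 28: left subtree has 1 node {23}, right has 0 { }.

12 34 14 32 27 16 37 29 28 23 19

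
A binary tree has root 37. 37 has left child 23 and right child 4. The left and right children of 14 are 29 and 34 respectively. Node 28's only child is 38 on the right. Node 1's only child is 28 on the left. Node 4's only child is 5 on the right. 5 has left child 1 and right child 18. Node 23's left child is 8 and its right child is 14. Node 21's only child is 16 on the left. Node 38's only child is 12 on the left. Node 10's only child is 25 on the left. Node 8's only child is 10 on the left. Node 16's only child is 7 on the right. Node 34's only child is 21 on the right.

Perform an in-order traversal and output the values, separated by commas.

25, 10, 8, 23, 29, 14, 34, 16, 7, 21, 37, 4, 28, 12, 38, 1, 5, 18

In-order visits the left subtree, then the node, then the right subtree.
At 37: go left to 23.
  At 23: go left to 8.
    At 8: go left to 10.
      At 10: go left to 25.
        25 is a leaf — visit 25.
      Visit 10.
      At 10: no right child.
    Visit 8.
    At 8: no right child.
  Visit 23.
  At 23: go right to 14.
    At 14: go left to 29.
      29 is a leaf — visit 29.
    Visit 14.
    At 14: go right to 34.
      At 34: no left child.
      Visit 34.
      At 34: go right to 21.
        At 21: go left to 16.
          At 16: no left child.
          Visit 16.
          At 16: go right to 7.
            7 is a leaf — visit 7.
        Visit 21.
        At 21: no right child.
Visit 37.
At 37: go right to 4.
  At 4: no left child.
  Visit 4.
  At 4: go right to 5.
    At 5: go left to 1.
      At 1: go left to 28.
        At 28: no left child.
        Visit 28.
        At 28: go right to 38.
          At 38: go left to 12.
            12 is a leaf — visit 12.
          Visit 38.
          At 38: no right child.
      Visit 1.
      At 1: no right child.
    Visit 5.
    At 5: go right to 18.
      18 is a leaf — visit 18.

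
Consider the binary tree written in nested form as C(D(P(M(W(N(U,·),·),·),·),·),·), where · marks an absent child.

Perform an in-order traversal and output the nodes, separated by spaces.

U N W M P D C

In-order visits the left subtree, then the node, then the right subtree.
At C: go left to D.
  At D: go left to P.
    At P: go left to M.
      At M: go left to W.
        At W: go left to N.
          At N: go left to U.
            U is a leaf — visit U.
          Visit N.
          At N: no right child.
        Visit W.
        At W: no right child.
      Visit M.
      At M: no right child.
    Visit P.
    At P: no right child.
  Visit D.
  At D: no right child.
Visit C.
At C: no right child.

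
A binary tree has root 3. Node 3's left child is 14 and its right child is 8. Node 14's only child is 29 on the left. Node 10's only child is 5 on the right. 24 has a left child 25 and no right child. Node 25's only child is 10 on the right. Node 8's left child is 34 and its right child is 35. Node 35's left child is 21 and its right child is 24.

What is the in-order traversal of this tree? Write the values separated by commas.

29, 14, 3, 34, 8, 21, 35, 25, 10, 5, 24

In-order visits the left subtree, then the node, then the right subtree.
At 3: go left to 14.
  At 14: go left to 29.
    29 is a leaf — visit 29.
  Visit 14.
  At 14: no right child.
Visit 3.
At 3: go right to 8.
  At 8: go left to 34.
    34 is a leaf — visit 34.
  Visit 8.
  At 8: go right to 35.
    At 35: go left to 21.
      21 is a leaf — visit 21.
    Visit 35.
    At 35: go right to 24.
      At 24: go left to 25.
        At 25: no left child.
        Visit 25.
        At 25: go right to 10.
          At 10: no left child.
          Visit 10.
          At 10: go right to 5.
            5 is a leaf — visit 5.
      Visit 24.
      At 24: no right child.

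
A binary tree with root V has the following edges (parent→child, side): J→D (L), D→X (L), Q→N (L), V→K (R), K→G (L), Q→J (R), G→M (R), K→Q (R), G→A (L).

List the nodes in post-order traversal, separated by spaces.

Post-order visits the left subtree, then the right subtree, then the node.
At V: no left child.
At V: go right to K.
  At K: go left to G.
    At G: go left to A.
      A is a leaf — visit A.
    At G: go right to M.
      M is a leaf — visit M.
    Visit G.
  At K: go right to Q.
    At Q: go left to N.
      N is a leaf — visit N.
    At Q: go right to J.
      At J: go left to D.
        At D: go left to X.
          X is a leaf — visit X.
        At D: no right child.
        Visit D.
      At J: no right child.
      Visit J.
    Visit Q.
  Visit K.
Visit V.

A M G N X D J Q K V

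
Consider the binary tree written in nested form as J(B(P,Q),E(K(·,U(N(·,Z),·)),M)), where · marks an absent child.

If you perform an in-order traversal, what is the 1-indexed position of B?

In-order visits the left subtree, then the node, then the right subtree.
At J: go left to B.
  At B: go left to P.
    P is a leaf — visit P.
  Visit B.
  At B: go right to Q.
    Q is a leaf — visit Q.
Visit J.
At J: go right to E.
  At E: go left to K.
    At K: no left child.
    Visit K.
    At K: go right to U.
      At U: go left to N.
        At N: no left child.
        Visit N.
        At N: go right to Z.
          Z is a leaf — visit Z.
      Visit U.
      At U: no right child.
  Visit E.
  At E: go right to M.
    M is a leaf — visit M.
Full in-order sequence: P, B, Q, J, K, N, Z, U, E, M.

2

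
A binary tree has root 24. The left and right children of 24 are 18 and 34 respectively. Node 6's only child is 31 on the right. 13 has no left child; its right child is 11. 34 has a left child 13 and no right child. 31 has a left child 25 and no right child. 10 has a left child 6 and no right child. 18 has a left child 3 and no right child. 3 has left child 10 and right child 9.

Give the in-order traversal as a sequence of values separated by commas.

In-order visits the left subtree, then the node, then the right subtree.
At 24: go left to 18.
  At 18: go left to 3.
    At 3: go left to 10.
      At 10: go left to 6.
        At 6: no left child.
        Visit 6.
        At 6: go right to 31.
          At 31: go left to 25.
            25 is a leaf — visit 25.
          Visit 31.
          At 31: no right child.
      Visit 10.
      At 10: no right child.
    Visit 3.
    At 3: go right to 9.
      9 is a leaf — visit 9.
  Visit 18.
  At 18: no right child.
Visit 24.
At 24: go right to 34.
  At 34: go left to 13.
    At 13: no left child.
    Visit 13.
    At 13: go right to 11.
      11 is a leaf — visit 11.
  Visit 34.
  At 34: no right child.

6, 25, 31, 10, 3, 9, 18, 24, 13, 11, 34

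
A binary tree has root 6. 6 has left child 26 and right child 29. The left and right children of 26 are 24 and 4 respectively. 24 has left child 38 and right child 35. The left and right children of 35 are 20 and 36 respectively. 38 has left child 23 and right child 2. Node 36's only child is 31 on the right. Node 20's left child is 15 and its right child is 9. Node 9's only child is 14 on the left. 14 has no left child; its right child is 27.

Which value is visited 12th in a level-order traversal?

Level-order visits nodes level by level from the root, left to right within each level.
Level 0: 6
Level 1: 26, 29
Level 2: 24, 4
Level 3: 38, 35
Level 4: 23, 2, 20, 36
Level 5: 15, 9, 31
Level 6: 14
Level 7: 27
Full level-order sequence: 6, 26, 29, 24, 4, 38, 35, 23, 2, 20, 36, 15, 9, 31, 14, 27.

15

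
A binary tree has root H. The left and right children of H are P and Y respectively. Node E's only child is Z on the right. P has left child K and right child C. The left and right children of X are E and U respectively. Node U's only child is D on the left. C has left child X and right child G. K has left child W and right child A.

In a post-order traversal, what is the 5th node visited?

Post-order visits the left subtree, then the right subtree, then the node.
At H: go left to P.
  At P: go left to K.
    At K: go left to W.
      W is a leaf — visit W.
    At K: go right to A.
      A is a leaf — visit A.
    Visit K.
  At P: go right to C.
    At C: go left to X.
      At X: go left to E.
        At E: no left child.
        At E: go right to Z.
          Z is a leaf — visit Z.
        Visit E.
      At X: go right to U.
        At U: go left to D.
          D is a leaf — visit D.
        At U: no right child.
        Visit U.
      Visit X.
    At C: go right to G.
      G is a leaf — visit G.
    Visit C.
  Visit P.
At H: go right to Y.
  Y is a leaf — visit Y.
Visit H.
Full post-order sequence: W, A, K, Z, E, D, U, X, G, C, P, Y, H.

E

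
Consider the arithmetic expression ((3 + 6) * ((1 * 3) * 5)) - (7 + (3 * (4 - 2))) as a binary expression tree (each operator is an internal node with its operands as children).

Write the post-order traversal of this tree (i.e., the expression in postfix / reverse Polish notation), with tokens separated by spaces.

Post-order on an expression tree gives postfix notation: for each operator, emit left operand, right operand, then the operator.

3 6 + 1 3 * 5 * * 7 3 4 2 - * + -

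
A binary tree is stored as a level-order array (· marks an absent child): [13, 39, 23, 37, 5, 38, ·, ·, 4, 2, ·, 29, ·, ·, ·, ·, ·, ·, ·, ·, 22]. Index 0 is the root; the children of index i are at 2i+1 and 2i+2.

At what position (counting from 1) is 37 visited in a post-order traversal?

Post-order visits the left subtree, then the right subtree, then the node.
At 13: go left to 39.
  At 39: go left to 37.
    At 37: no left child.
    At 37: go right to 4.
      4 is a leaf — visit 4.
    Visit 37.
  At 39: go right to 5.
    At 5: go left to 2.
      At 2: no left child.
      At 2: go right to 22.
        22 is a leaf — visit 22.
      Visit 2.
    At 5: no right child.
    Visit 5.
  Visit 39.
At 13: go right to 23.
  At 23: go left to 38.
    At 38: go left to 29.
      29 is a leaf — visit 29.
    At 38: no right child.
    Visit 38.
  At 23: no right child.
  Visit 23.
Visit 13.
Full post-order sequence: 4, 37, 22, 2, 5, 39, 29, 38, 23, 13.

2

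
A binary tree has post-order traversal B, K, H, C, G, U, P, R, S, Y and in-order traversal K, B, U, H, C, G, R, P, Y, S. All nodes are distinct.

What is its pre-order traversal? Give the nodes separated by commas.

The last element of post-order is the root; it splits in-order into left and right subtrees.
Root Y: left subtree has 8 nodes {K, B, U, H, C, G, R, P}, right has 1 {S}.
  Root R: left subtree has 6 nodes {K, B, U, H, C, G}, right has 1 {P}.
    Root U: left subtree has 2 nodes {K, B}, right has 3 {H, C, G}.
      Root K: left subtree has 0 nodes { }, right has 1 {B}.
      Root G: left subtree has 2 nodes {H, C}, right has 0 { }.
        Root C: left subtree has 1 node {H}, right has 0 { }.

Y, R, U, K, B, G, C, H, P, S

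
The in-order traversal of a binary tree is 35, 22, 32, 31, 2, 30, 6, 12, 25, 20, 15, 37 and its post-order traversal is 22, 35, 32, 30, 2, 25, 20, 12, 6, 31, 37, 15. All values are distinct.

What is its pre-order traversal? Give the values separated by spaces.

The last element of post-order is the root; it splits in-order into left and right subtrees.
Root 15: left subtree has 10 nodes {35, 22, 32, 31, 2, 30, 6, 12, 25, 20}, right has 1 {37}.
  Root 31: left subtree has 3 nodes {35, 22, 32}, right has 6 {2, 30, 6, 12, 25, 20}.
    Root 32: left subtree has 2 nodes {35, 22}, right has 0 { }.
      Root 35: left subtree has 0 nodes { }, right has 1 {22}.
    Root 6: left subtree has 2 nodes {2, 30}, right has 3 {12, 25, 20}.
      Root 2: left subtree has 0 nodes { }, right has 1 {30}.
      Root 12: left subtree has 0 nodes { }, right has 2 {25, 20}.
        Root 20: left subtree has 1 node {25}, right has 0 { }.

15 31 32 35 22 6 2 30 12 20 25 37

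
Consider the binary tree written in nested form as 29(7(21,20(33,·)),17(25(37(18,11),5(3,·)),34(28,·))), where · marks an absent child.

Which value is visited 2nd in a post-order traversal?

Post-order visits the left subtree, then the right subtree, then the node.
At 29: go left to 7.
  At 7: go left to 21.
    21 is a leaf — visit 21.
  At 7: go right to 20.
    At 20: go left to 33.
      33 is a leaf — visit 33.
    At 20: no right child.
    Visit 20.
  Visit 7.
At 29: go right to 17.
  At 17: go left to 25.
    At 25: go left to 37.
      At 37: go left to 18.
        18 is a leaf — visit 18.
      At 37: go right to 11.
        11 is a leaf — visit 11.
      Visit 37.
    At 25: go right to 5.
      At 5: go left to 3.
        3 is a leaf — visit 3.
      At 5: no right child.
      Visit 5.
    Visit 25.
  At 17: go right to 34.
    At 34: go left to 28.
      28 is a leaf — visit 28.
    At 34: no right child.
    Visit 34.
  Visit 17.
Visit 29.
Full post-order sequence: 21, 33, 20, 7, 18, 11, 37, 3, 5, 25, 28, 34, 17, 29.

33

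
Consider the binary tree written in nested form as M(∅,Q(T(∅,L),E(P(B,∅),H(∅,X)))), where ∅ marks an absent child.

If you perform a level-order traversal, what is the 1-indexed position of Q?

2

Level-order visits nodes level by level from the root, left to right within each level.
Level 0: M
Level 1: Q
Level 2: T, E
Level 3: L, P, H
Level 4: B, X
Full level-order sequence: M, Q, T, E, L, P, H, B, X.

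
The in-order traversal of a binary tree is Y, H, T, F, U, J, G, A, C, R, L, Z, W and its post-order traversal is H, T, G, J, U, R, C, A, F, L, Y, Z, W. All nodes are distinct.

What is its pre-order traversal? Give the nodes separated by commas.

W, Z, Y, L, F, T, H, A, U, J, G, C, R

The last element of post-order is the root; it splits in-order into left and right subtrees.
Root W: left subtree has 12 nodes {Y, H, T, F, U, J, G, A, C, R, L, Z}, right has 0 { }.
  Root Z: left subtree has 11 nodes {Y, H, T, F, U, J, G, A, C, R, L}, right has 0 { }.
    Root Y: left subtree has 0 nodes { }, right has 10 {H, T, F, U, J, G, A, C, R, L}.
      Root L: left subtree has 9 nodes {H, T, F, U, J, G, A, C, R}, right has 0 { }.
        Root F: left subtree has 2 nodes {H, T}, right has 6 {U, J, G, A, C, R}.
          Root T: left subtree has 1 node {H}, right has 0 { }.
          Root A: left subtree has 3 nodes {U, J, G}, right has 2 {C, R}.
            Root U: left subtree has 0 nodes { }, right has 2 {J, G}.
              Root J: left subtree has 0 nodes { }, right has 1 {G}.
            Root C: left subtree has 0 nodes { }, right has 1 {R}.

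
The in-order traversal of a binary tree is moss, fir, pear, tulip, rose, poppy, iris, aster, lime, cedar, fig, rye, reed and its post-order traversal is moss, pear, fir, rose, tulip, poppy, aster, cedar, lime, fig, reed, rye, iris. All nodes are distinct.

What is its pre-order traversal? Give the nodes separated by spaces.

iris poppy tulip fir moss pear rose rye fig lime aster cedar reed

The last element of post-order is the root; it splits in-order into left and right subtrees.
Root iris: left subtree has 6 nodes {moss, fir, pear, tulip, rose, poppy}, right has 6 {aster, lime, cedar, fig, rye, reed}.
  Root poppy: left subtree has 5 nodes {moss, fir, pear, tulip, rose}, right has 0 { }.
    Root tulip: left subtree has 3 nodes {moss, fir, pear}, right has 1 {rose}.
      Root fir: left subtree has 1 node {moss}, right has 1 {pear}.
  Root rye: left subtree has 4 nodes {aster, lime, cedar, fig}, right has 1 {reed}.
    Root fig: left subtree has 3 nodes {aster, lime, cedar}, right has 0 { }.
      Root lime: left subtree has 1 node {aster}, right has 1 {cedar}.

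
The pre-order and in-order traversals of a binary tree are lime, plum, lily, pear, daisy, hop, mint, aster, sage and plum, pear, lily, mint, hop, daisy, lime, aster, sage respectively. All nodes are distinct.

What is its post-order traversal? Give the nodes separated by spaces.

The first element of pre-order is the root; it splits in-order into left and right subtrees.
Root lime: left subtree has 6 nodes {plum, pear, lily, mint, hop, daisy}, right has 2 {aster, sage}.
  Root plum: left subtree has 0 nodes { }, right has 5 {pear, lily, mint, hop, daisy}.
    Root lily: left subtree has 1 node {pear}, right has 3 {mint, hop, daisy}.
      Root daisy: left subtree has 2 nodes {mint, hop}, right has 0 { }.
        Root hop: left subtree has 1 node {mint}, right has 0 { }.
  Root aster: left subtree has 0 nodes { }, right has 1 {sage}.

pear mint hop daisy lily plum sage aster lime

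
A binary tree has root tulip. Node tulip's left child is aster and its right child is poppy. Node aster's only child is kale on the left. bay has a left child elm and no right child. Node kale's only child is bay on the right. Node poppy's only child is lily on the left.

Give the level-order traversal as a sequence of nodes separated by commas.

Level-order visits nodes level by level from the root, left to right within each level.
Level 0: tulip
Level 1: aster, poppy
Level 2: kale, lily
Level 3: bay
Level 4: elm

tulip, aster, poppy, kale, lily, bay, elm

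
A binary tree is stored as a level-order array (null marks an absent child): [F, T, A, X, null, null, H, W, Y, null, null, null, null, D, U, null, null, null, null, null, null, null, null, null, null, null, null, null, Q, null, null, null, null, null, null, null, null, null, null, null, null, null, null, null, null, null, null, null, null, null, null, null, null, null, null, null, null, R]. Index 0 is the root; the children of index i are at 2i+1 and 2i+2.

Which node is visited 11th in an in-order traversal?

In-order visits the left subtree, then the node, then the right subtree.
At F: go left to T.
  At T: go left to X.
    At X: go left to W.
      W is a leaf — visit W.
    Visit X.
    At X: go right to Y.
      Y is a leaf — visit Y.
  Visit T.
  At T: no right child.
Visit F.
At F: go right to A.
  At A: no left child.
  Visit A.
  At A: go right to H.
    At H: go left to D.
      At D: no left child.
      Visit D.
      At D: go right to Q.
        At Q: go left to R.
          R is a leaf — visit R.
        Visit Q.
        At Q: no right child.
    Visit H.
    At H: go right to U.
      U is a leaf — visit U.
Full in-order sequence: W, X, Y, T, F, A, D, R, Q, H, U.

U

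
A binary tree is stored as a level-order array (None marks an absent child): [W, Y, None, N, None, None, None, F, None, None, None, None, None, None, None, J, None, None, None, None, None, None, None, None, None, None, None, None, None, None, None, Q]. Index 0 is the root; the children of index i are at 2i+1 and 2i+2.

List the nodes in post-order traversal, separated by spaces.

Post-order visits the left subtree, then the right subtree, then the node.
At W: go left to Y.
  At Y: go left to N.
    At N: go left to F.
      At F: go left to J.
        At J: go left to Q.
          Q is a leaf — visit Q.
        At J: no right child.
        Visit J.
      At F: no right child.
      Visit F.
    At N: no right child.
    Visit N.
  At Y: no right child.
  Visit Y.
At W: no right child.
Visit W.

Q J F N Y W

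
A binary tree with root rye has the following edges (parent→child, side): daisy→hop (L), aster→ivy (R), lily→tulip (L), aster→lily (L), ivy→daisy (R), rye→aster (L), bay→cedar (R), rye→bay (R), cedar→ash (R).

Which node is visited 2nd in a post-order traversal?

Post-order visits the left subtree, then the right subtree, then the node.
At rye: go left to aster.
  At aster: go left to lily.
    At lily: go left to tulip.
      tulip is a leaf — visit tulip.
    At lily: no right child.
    Visit lily.
  At aster: go right to ivy.
    At ivy: no left child.
    At ivy: go right to daisy.
      At daisy: go left to hop.
        hop is a leaf — visit hop.
      At daisy: no right child.
      Visit daisy.
    Visit ivy.
  Visit aster.
At rye: go right to bay.
  At bay: no left child.
  At bay: go right to cedar.
    At cedar: no left child.
    At cedar: go right to ash.
      ash is a leaf — visit ash.
    Visit cedar.
  Visit bay.
Visit rye.
Full post-order sequence: tulip, lily, hop, daisy, ivy, aster, ash, cedar, bay, rye.

lily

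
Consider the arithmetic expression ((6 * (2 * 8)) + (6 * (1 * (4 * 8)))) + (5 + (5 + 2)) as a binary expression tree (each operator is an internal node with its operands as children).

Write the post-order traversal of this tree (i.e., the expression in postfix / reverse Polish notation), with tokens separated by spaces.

6 2 8 * * 6 1 4 8 * * * + 5 5 2 + + +

Post-order on an expression tree gives postfix notation: for each operator, emit left operand, right operand, then the operator.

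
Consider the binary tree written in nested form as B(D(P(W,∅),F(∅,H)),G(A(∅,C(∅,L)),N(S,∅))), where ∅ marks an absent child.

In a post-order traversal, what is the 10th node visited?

Post-order visits the left subtree, then the right subtree, then the node.
At B: go left to D.
  At D: go left to P.
    At P: go left to W.
      W is a leaf — visit W.
    At P: no right child.
    Visit P.
  At D: go right to F.
    At F: no left child.
    At F: go right to H.
      H is a leaf — visit H.
    Visit F.
  Visit D.
At B: go right to G.
  At G: go left to A.
    At A: no left child.
    At A: go right to C.
      At C: no left child.
      At C: go right to L.
        L is a leaf — visit L.
      Visit C.
    Visit A.
  At G: go right to N.
    At N: go left to S.
      S is a leaf — visit S.
    At N: no right child.
    Visit N.
  Visit G.
Visit B.
Full post-order sequence: W, P, H, F, D, L, C, A, S, N, G, B.

N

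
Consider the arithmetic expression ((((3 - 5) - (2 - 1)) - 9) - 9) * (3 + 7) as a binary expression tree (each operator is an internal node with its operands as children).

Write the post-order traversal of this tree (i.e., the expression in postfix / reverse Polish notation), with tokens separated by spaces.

Post-order on an expression tree gives postfix notation: for each operator, emit left operand, right operand, then the operator.

3 5 - 2 1 - - 9 - 9 - 3 7 + *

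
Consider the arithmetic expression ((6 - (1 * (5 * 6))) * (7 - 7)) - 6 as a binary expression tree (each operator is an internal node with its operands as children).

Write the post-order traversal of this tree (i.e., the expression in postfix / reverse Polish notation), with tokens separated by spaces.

6 1 5 6 * * - 7 7 - * 6 -

Post-order on an expression tree gives postfix notation: for each operator, emit left operand, right operand, then the operator.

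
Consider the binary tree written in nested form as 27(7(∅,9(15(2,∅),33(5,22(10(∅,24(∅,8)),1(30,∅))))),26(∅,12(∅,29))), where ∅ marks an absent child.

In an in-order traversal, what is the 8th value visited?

24

In-order visits the left subtree, then the node, then the right subtree.
At 27: go left to 7.
  At 7: no left child.
  Visit 7.
  At 7: go right to 9.
    At 9: go left to 15.
      At 15: go left to 2.
        2 is a leaf — visit 2.
      Visit 15.
      At 15: no right child.
    Visit 9.
    At 9: go right to 33.
      At 33: go left to 5.
        5 is a leaf — visit 5.
      Visit 33.
      At 33: go right to 22.
        At 22: go left to 10.
          At 10: no left child.
          Visit 10.
          At 10: go right to 24.
            At 24: no left child.
            Visit 24.
            At 24: go right to 8.
              8 is a leaf — visit 8.
        Visit 22.
        At 22: go right to 1.
          At 1: go left to 30.
            30 is a leaf — visit 30.
          Visit 1.
          At 1: no right child.
Visit 27.
At 27: go right to 26.
  At 26: no left child.
  Visit 26.
  At 26: go right to 12.
    At 12: no left child.
    Visit 12.
    At 12: go right to 29.
      29 is a leaf — visit 29.
Full in-order sequence: 7, 2, 15, 9, 5, 33, 10, 24, 8, 22, 30, 1, 27, 26, 12, 29.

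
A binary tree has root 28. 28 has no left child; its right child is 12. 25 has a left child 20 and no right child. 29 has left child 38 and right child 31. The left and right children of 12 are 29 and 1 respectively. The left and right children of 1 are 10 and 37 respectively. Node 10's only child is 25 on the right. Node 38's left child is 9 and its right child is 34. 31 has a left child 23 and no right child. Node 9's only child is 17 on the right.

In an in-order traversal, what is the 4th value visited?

38

In-order visits the left subtree, then the node, then the right subtree.
At 28: no left child.
Visit 28.
At 28: go right to 12.
  At 12: go left to 29.
    At 29: go left to 38.
      At 38: go left to 9.
        At 9: no left child.
        Visit 9.
        At 9: go right to 17.
          17 is a leaf — visit 17.
      Visit 38.
      At 38: go right to 34.
        34 is a leaf — visit 34.
    Visit 29.
    At 29: go right to 31.
      At 31: go left to 23.
        23 is a leaf — visit 23.
      Visit 31.
      At 31: no right child.
  Visit 12.
  At 12: go right to 1.
    At 1: go left to 10.
      At 10: no left child.
      Visit 10.
      At 10: go right to 25.
        At 25: go left to 20.
          20 is a leaf — visit 20.
        Visit 25.
        At 25: no right child.
    Visit 1.
    At 1: go right to 37.
      37 is a leaf — visit 37.
Full in-order sequence: 28, 9, 17, 38, 34, 29, 23, 31, 12, 10, 20, 25, 1, 37.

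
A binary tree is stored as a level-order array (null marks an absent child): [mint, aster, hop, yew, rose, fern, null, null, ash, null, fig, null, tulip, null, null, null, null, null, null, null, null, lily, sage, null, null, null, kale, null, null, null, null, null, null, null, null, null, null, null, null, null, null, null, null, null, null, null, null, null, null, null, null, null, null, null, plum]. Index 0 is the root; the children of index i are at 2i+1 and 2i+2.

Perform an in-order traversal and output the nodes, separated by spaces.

yew ash aster rose lily fig sage mint fern tulip kale plum hop

In-order visits the left subtree, then the node, then the right subtree.
At mint: go left to aster.
  At aster: go left to yew.
    At yew: no left child.
    Visit yew.
    At yew: go right to ash.
      ash is a leaf — visit ash.
  Visit aster.
  At aster: go right to rose.
    At rose: no left child.
    Visit rose.
    At rose: go right to fig.
      At fig: go left to lily.
        lily is a leaf — visit lily.
      Visit fig.
      At fig: go right to sage.
        sage is a leaf — visit sage.
Visit mint.
At mint: go right to hop.
  At hop: go left to fern.
    At fern: no left child.
    Visit fern.
    At fern: go right to tulip.
      At tulip: no left child.
      Visit tulip.
      At tulip: go right to kale.
        At kale: no left child.
        Visit kale.
        At kale: go right to plum.
          plum is a leaf — visit plum.
  Visit hop.
  At hop: no right child.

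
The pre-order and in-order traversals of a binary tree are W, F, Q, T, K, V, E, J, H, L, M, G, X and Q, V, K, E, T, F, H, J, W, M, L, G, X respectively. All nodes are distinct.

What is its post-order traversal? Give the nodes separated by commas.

V, E, K, T, Q, H, J, F, M, X, G, L, W

The first element of pre-order is the root; it splits in-order into left and right subtrees.
Root W: left subtree has 8 nodes {Q, V, K, E, T, F, H, J}, right has 4 {M, L, G, X}.
  Root F: left subtree has 5 nodes {Q, V, K, E, T}, right has 2 {H, J}.
    Root Q: left subtree has 0 nodes { }, right has 4 {V, K, E, T}.
      Root T: left subtree has 3 nodes {V, K, E}, right has 0 { }.
        Root K: left subtree has 1 node {V}, right has 1 {E}.
    Root J: left subtree has 1 node {H}, right has 0 { }.
  Root L: left subtree has 1 node {M}, right has 2 {G, X}.
    Root G: left subtree has 0 nodes { }, right has 1 {X}.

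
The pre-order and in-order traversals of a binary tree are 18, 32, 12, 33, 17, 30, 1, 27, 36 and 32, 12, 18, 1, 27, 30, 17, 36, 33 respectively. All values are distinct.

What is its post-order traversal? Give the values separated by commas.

12, 32, 27, 1, 30, 36, 17, 33, 18

The first element of pre-order is the root; it splits in-order into left and right subtrees.
Root 18: left subtree has 2 nodes {32, 12}, right has 6 {1, 27, 30, 17, 36, 33}.
  Root 32: left subtree has 0 nodes { }, right has 1 {12}.
  Root 33: left subtree has 5 nodes {1, 27, 30, 17, 36}, right has 0 { }.
    Root 17: left subtree has 3 nodes {1, 27, 30}, right has 1 {36}.
      Root 30: left subtree has 2 nodes {1, 27}, right has 0 { }.
        Root 1: left subtree has 0 nodes { }, right has 1 {27}.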